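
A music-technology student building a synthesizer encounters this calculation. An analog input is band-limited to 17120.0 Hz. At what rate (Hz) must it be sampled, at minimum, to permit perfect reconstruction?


The Nyquist rate is twice the maximum frequency component.
fs_min = 2 * fmax
      = 2 * 17120.0
      = 34240.0 Hz

34240.0


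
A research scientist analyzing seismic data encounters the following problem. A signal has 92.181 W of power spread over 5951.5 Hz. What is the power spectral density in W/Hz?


Power spectral density:
PSD = P / BW
    = 92.181 / 5951.5
    = 0.0154887 W/Hz

0.0154887 W/Hz


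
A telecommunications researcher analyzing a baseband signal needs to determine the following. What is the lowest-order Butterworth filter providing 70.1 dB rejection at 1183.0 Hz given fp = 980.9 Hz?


Butterworth filter order formula:
n = log10(10^(A/10) - 1) / (2 * log10(f_stop/f_pass))
10^(70.1/10) - 1 = 10232928.9228
f_stop/f_pass = 1183.0 / 980.9 = 1.206
n = 43.0801 -> ceil = 44

44


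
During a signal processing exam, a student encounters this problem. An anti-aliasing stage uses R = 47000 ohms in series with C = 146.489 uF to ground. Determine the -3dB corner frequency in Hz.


Cutoff frequency of a first-order RC filter:
fc = 1 / (2 * pi * R * C)
C = 146.489 uF = 0.000146489 F
fc = 1 / (2 * pi * 47000 * 0.000146489)
   = 1 / 43.259624025781
   = 0.023116 Hz

0.023116 Hz


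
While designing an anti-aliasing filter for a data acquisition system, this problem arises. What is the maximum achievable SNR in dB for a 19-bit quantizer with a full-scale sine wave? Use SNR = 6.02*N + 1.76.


Theoretical SNR for a full-scale sinusoid:
SNR = 6.02 * N + 1.76
    = 6.02 * 19 + 1.76
    = 114.38 + 1.76
    = 116.14 dB

116.14 dB


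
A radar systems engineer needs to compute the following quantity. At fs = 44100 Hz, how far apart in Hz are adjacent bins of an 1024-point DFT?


DFT frequency resolution:
df = fs / N
   = 44100 / 1024
   = 43.0664 Hz

43.0664 Hz


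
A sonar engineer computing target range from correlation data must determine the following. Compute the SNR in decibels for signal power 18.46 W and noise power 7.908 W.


SNR in decibels:
SNR = 10 * log10(Ps / Pn)
    = 10 * log10(18.46 / 7.908)
    = 10 * log10(2.3343)
    = 10 * 0.3682
    = 3.68 dB

3.68 dB


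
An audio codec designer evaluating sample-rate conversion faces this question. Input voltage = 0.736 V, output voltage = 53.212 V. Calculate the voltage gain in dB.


Voltage gain in dB:
G = 20 * log10(Vout / Vin)
  = 20 * log10(53.212 / 0.736)
  = 20 * log10(72.298913)
  = 20 * 1.859132
  = 37.18 dB

37.18 dB


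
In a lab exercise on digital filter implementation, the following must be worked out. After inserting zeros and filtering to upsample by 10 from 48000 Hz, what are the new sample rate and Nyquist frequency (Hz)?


Step 1 — output sample rate after interpolation by L:
fs_out = L * fs_in = 10 * 48000 = 480000 Hz

Step 2 — Nyquist frequency of the output stream:
f_Nyq = fs_out / 2 = 480000 / 2 = 240000.0 Hz

fs_out = 480000 Hz; f_Nyquist = 240000.0 Hz


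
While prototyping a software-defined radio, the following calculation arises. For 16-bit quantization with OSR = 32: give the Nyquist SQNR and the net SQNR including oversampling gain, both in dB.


Step 1 — baseline SQNR at Nyquist:
SQNR_base = 6.02*N + 1.76
          = 6.02*16 + 1.76
          = 98.08 dB

Step 2 — oversampling processing gain:
G = 10*log10(OSR) = 10*log10(32) = 15.05 dB

Step 3 — total:
SQNR_total = 98.08 + 15.05 = 113.13 dB

Base SQNR = 98.08 dB; oversampled SQNR = 113.13 dB


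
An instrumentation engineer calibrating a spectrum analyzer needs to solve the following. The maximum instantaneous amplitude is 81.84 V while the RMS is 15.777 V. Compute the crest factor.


Crest factor is the ratio of peak to RMS:
CF = V_peak / V_rms
   = 81.84 / 15.777
   = 5.1873

5.1873


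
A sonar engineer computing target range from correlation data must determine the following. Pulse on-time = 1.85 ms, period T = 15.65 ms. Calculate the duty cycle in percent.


Duty cycle as a percentage:
DC = (t_on / T) * 100
   = (1.85 / 15.65) * 100
   = 0.118211 * 100
   = 11.82 %

11.82 %


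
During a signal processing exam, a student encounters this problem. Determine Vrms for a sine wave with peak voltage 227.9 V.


RMS voltage for a sinusoidal waveform:
V_rms = V_peak / sqrt(2)
      = 227.9 / 1.414214
      = 161.15 V

161.15 V


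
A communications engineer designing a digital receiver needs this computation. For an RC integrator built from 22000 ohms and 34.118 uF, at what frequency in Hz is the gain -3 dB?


Cutoff frequency of a first-order RC filter:
fc = 1 / (2 * pi * R * C)
C = 34.118 uF = 3.4118e-05 F
fc = 1 / (2 * pi * 22000 * 3.4118e-05)
   = 1 / 4.7161337588278
   = 0.212038 Hz

0.212038 Hz


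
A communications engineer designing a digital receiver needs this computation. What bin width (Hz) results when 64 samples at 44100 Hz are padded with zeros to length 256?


Frequency resolution after zero-padding:
N_padded = 64 * 4 = 256
df = fs / N_padded
   = 44100 / 256
   = 172.2656 Hz

172.2656 Hz


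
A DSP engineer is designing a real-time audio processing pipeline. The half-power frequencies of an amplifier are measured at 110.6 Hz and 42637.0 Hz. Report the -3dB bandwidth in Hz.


Bandwidth is the difference of -3dB frequencies:
BW = f_high - f_low
   = 42637.0 - 110.6
   = 42526.4 Hz

42526.4 Hz


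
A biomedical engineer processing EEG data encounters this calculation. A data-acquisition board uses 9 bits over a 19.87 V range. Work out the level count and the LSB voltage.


Step 1 — number of quantization levels:
L = 2^N = 2^9 = 512

Step 2 — LSB step size:
delta = Vfs / L
      = 19.87 / 512
      = 0.03880859 V

Levels = 512; step size = 0.03880859 V


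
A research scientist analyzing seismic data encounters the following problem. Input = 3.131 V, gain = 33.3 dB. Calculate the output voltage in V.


Output voltage from dB gain:
V_out = V_in * 10^(gain_dB / 20)
      = 3.131 * 10^(33.3 / 20)
      = 3.131 * 46.238102
      = 144.7715 V

144.7715 V


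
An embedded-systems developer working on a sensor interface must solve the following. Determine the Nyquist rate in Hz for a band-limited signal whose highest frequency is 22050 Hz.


The Nyquist rate is twice the maximum frequency component.
fs_min = 2 * fmax
      = 2 * 22050
      = 44100 Hz

44100


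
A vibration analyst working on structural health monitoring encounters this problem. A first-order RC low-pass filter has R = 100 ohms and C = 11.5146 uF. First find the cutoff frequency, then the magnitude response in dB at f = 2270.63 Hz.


Step 1 — cutoff frequency:
fc = 1 / (2*pi*R*C)
C = 11.5146 uF = 1.15146e-05 F
fc = 1 / (2*pi*100*1.15146e-05)
   = 138.22 Hz

Step 2 — magnitude at f = 2270.63 Hz:
|H(f)| = 1 / sqrt(1 + (f/fc)^2)
f/fc = 2270.63 / 138.22 = 16.427652
|H| = 1 / sqrt(1 + 269.86775) = 0.0607605
|H|_dB = 20*log10(0.0607605) = -24.33 dB

fc = 138.22 Hz; |H(2270.63 Hz)| = -24.33 dB


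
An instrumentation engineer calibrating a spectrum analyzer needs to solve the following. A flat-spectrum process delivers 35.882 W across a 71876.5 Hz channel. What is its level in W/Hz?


Power spectral density:
PSD = P / BW
    = 35.882 / 71876.5
    = 0.00049922 W/Hz

0.00049922 W/Hz


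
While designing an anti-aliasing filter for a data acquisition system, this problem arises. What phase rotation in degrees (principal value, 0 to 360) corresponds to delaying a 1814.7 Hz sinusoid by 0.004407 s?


Phase shift from frequency and time delay:
phi = 360 * f * t_delay
    = 360 * 1814.7 * 0.004407
    = 2879.06 degrees
    mod 360 = 359.06 degrees

359.06 degrees


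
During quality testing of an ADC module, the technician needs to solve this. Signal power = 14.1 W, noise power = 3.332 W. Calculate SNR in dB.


SNR in decibels:
SNR = 10 * log10(Ps / Pn)
    = 10 * log10(14.1 / 3.332)
    = 10 * log10(4.2317)
    = 10 * 0.6265
    = 6.27 dB

6.27 dB


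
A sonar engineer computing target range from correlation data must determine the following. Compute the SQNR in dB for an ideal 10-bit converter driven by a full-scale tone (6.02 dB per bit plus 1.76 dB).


Theoretical SNR for a full-scale sinusoid:
SNR = 6.02 * N + 1.76
    = 6.02 * 10 + 1.76
    = 60.2 + 1.76
    = 61.96 dB

61.96 dB


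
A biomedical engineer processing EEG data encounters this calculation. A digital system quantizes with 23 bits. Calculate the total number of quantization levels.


Number of quantization levels = 2^N
= 2^23
= 8388608

8388608


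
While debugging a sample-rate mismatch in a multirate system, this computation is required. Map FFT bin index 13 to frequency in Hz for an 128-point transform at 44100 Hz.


Frequency of DFT bin k:
f_k = k * fs / N
    = 13 * 44100 / 128
    = 573300 / 128
    = 4478.906 Hz

4478.906 Hz


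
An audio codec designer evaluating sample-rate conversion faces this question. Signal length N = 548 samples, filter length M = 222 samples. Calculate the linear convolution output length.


Linear convolution output length:
L = N + M - 1
  = 548 + 222 - 1
  = 769 samples

769


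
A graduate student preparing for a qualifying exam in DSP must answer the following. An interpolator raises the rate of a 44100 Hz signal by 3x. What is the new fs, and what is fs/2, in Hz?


Step 1 — output sample rate after interpolation by L:
fs_out = L * fs_in = 3 * 44100 = 132300 Hz

Step 2 — Nyquist frequency of the output stream:
f_Nyq = fs_out / 2 = 132300 / 2 = 66150.0 Hz

fs_out = 132300 Hz; f_Nyquist = 66150.0 Hz


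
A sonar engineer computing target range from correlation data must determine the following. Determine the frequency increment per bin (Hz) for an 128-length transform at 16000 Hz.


DFT frequency resolution:
df = fs / N
   = 16000 / 128
   = 125.0 Hz

125.0 Hz


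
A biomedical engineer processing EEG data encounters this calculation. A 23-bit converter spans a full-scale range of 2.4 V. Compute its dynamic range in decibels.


Dynamic range from full-scale to LSB:
V_min = V_max / 2^bits = 2.4 / 2^23
DR = 20 * log10(V_max / V_min)
   = 20 * log10(2^23)
   = 20 * 23 * log10(2)
   = 138.47 dB

138.47 dB


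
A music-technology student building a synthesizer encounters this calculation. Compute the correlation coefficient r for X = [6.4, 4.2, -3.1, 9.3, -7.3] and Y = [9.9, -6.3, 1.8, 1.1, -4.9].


Pearson correlation coefficient (population):
r = cov(X,Y) / (std(X) * std(Y))
Mean X = 1.9, Mean Y = 0.32
Cov(X,Y) = 14.856
Std(X) = 6.163441, Std(Y) = 5.755832
r = 0.4188

0.4188


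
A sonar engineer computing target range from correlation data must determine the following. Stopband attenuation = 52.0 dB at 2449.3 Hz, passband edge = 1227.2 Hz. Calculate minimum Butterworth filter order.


Butterworth filter order formula:
n = log10(10^(A/10) - 1) / (2 * log10(f_stop/f_pass))
10^(52.0/10) - 1 = 158488.3192
f_stop/f_pass = 2449.3 / 1227.2 = 1.9958
n = 8.663 -> ceil = 9

9


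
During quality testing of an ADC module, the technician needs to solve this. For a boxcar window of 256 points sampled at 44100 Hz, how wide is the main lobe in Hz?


Main lobe width for a rectangular window:
Width = 2 * fs / N
      = 2 * 44100 / 256
      = 88200 / 256
      = 344.531 Hz

344.531 Hz


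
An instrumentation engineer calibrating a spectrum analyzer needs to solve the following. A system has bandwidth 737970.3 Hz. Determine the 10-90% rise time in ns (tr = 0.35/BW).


Rise time from bandwidth relationship:
tr = 0.35 / BW
   = 0.35 / 737970.3
   = 4.742738292e-07 s
   = 474.2738 ns

474.2738 ns


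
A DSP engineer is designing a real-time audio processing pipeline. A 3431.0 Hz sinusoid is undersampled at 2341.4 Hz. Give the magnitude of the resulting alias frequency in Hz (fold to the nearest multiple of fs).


Compute the nearest integer multiple of fs to the signal:
n = round(3431.0 / 2341.4) = 1
f_alias = |3431.0 - 1 * 2341.4|
        = |3431.0 - 2341.4|
        = 1089.6 Hz

1089.6


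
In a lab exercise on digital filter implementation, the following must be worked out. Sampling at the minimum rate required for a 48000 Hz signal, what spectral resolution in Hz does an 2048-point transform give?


Step 1 — Nyquist sampling rate:
fs = 2 * fmax = 2 * 48000 = 96000 Hz

Step 2 — DFT bin spacing:
df = fs / N = 96000 / 2048 = 46.875 Hz

46.875 Hz


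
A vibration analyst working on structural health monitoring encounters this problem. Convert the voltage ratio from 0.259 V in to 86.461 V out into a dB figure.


Voltage gain in dB:
G = 20 * log10(Vout / Vin)
  = 20 * log10(86.461 / 0.259)
  = 20 * log10(333.826255)
  = 20 * 2.52352
  = 50.47 dB

50.47 dB


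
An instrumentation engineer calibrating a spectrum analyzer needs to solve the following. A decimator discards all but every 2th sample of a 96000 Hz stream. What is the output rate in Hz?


Decimation reduces the sample rate:
fs_out = fs_in / M
       = 96000 / 2
       = 48000.0 Hz

48000.0 Hz


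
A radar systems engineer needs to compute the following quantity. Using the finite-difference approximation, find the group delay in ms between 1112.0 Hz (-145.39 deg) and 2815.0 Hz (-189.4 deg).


Group delay from phase difference:
tau = -d(phi)/d(omega)
d(phi) = -44.01 deg = -0.768119 rad
d(omega) = 2*pi*(2815.0 - 1112.0) = 10700.2646 rad/s
tau = -(-0.768119) / 10700.2646
    = 0.0718 ms

0.0718 ms


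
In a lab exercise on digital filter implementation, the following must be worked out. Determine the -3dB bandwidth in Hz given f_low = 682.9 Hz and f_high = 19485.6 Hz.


Bandwidth is the difference of -3dB frequencies:
BW = f_high - f_low
   = 19485.6 - 682.9
   = 18802.7 Hz

18802.7 Hz


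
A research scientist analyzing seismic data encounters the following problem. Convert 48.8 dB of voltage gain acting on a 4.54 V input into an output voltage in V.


Output voltage from dB gain:
V_out = V_in * 10^(gain_dB / 20)
      = 4.54 * 10^(48.8 / 20)
      = 4.54 * 275.42287
      = 1250.4198 V

1250.4198 V


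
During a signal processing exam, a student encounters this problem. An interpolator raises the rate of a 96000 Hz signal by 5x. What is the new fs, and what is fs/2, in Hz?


Step 1 — output sample rate after interpolation by L:
fs_out = L * fs_in = 5 * 96000 = 480000 Hz

Step 2 — Nyquist frequency of the output stream:
f_Nyq = fs_out / 2 = 480000 / 2 = 240000.0 Hz

fs_out = 480000 Hz; f_Nyquist = 240000.0 Hz


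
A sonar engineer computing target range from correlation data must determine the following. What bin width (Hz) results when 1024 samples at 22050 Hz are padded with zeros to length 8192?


Frequency resolution after zero-padding:
N_padded = 1024 * 8 = 8192
df = fs / N_padded
   = 22050 / 8192
   = 2.6917 Hz

2.6917 Hz


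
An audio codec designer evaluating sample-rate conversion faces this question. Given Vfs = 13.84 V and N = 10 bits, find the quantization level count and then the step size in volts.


Step 1 — number of quantization levels:
L = 2^N = 2^10 = 1024

Step 2 — LSB step size:
delta = Vfs / L
      = 13.84 / 1024
      = 0.01351562 V

Levels = 1024; step size = 0.01351562 V


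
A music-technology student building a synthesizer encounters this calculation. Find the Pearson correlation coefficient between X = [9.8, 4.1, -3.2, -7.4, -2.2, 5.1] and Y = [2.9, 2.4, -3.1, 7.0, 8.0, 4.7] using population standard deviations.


Pearson correlation coefficient (population):
r = cov(X,Y) / (std(X) * std(Y))
Mean X = 1.0333, Mean Y = 3.65
Cov(X,Y) = -3.313333
Std(X) = 5.80651, Std(Y) = 3.627097
r = -0.1573

-0.1573


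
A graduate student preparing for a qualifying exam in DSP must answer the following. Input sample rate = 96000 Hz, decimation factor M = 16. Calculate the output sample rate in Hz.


Decimation reduces the sample rate:
fs_out = fs_in / M
       = 96000 / 16
       = 6000.0 Hz

6000.0 Hz


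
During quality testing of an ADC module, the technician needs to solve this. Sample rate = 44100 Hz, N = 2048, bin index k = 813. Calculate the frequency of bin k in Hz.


Frequency of DFT bin k:
f_k = k * fs / N
    = 813 * 44100 / 2048
    = 35853300 / 2048
    = 17506.494 Hz

17506.494 Hz


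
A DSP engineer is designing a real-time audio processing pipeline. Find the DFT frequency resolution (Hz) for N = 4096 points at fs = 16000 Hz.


DFT frequency resolution:
df = fs / N
   = 16000 / 4096
   = 3.9062 Hz

3.9062 Hz


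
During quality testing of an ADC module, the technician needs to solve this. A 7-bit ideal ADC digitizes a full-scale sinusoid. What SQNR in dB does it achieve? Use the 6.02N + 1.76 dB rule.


Theoretical SNR for a full-scale sinusoid:
SNR = 6.02 * N + 1.76
    = 6.02 * 7 + 1.76
    = 42.14 + 1.76
    = 43.9 dB

43.9 dB


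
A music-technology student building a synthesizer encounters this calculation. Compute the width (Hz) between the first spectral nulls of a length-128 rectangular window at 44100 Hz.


Main lobe width for a rectangular window:
Width = 2 * fs / N
      = 2 * 44100 / 128
      = 88200 / 128
      = 689.062 Hz

689.062 Hz


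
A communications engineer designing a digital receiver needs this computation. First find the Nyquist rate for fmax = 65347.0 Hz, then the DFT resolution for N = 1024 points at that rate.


Step 1 — Nyquist sampling rate:
fs = 2 * fmax = 2 * 65347.0 = 130694.0 Hz

Step 2 — DFT bin spacing:
df = fs / N = 130694.0 / 1024 = 127.6309 Hz

127.6309 Hz


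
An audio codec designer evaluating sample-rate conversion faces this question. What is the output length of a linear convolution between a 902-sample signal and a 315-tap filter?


Linear convolution output length:
L = N + M - 1
  = 902 + 315 - 1
  = 1216 samples

1216


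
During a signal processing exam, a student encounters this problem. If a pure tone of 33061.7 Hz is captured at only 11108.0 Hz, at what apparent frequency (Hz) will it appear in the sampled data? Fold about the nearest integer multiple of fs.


Compute the nearest integer multiple of fs to the signal:
n = round(33061.7 / 11108.0) = 3
f_alias = |33061.7 - 3 * 11108.0|
        = |33061.7 - 33324.0|
        = 262.3 Hz

262.3


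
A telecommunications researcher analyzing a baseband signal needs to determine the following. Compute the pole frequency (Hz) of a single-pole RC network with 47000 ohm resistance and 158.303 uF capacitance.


Cutoff frequency of a first-order RC filter:
fc = 1 / (2 * pi * R * C)
C = 158.303 uF = 0.000158303 F
fc = 1 / (2 * pi * 47000 * 0.000158303)
   = 1 / 46.748412933075
   = 0.021391 Hz

0.021391 Hz


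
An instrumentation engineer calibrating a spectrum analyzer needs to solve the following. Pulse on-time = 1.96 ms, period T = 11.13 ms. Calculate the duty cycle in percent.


Duty cycle as a percentage:
DC = (t_on / T) * 100
   = (1.96 / 11.13) * 100
   = 0.176101 * 100
   = 17.61 %

17.61 %


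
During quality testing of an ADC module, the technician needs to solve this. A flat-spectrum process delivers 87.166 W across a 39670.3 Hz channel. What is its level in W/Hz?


Power spectral density:
PSD = P / BW
    = 87.166 / 39670.3
    = 0.00219726 W/Hz

0.00219726 W/Hz


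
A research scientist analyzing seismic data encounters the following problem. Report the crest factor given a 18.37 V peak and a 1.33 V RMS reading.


Crest factor is the ratio of peak to RMS:
CF = V_peak / V_rms
   = 18.37 / 1.33
   = 13.812

13.812


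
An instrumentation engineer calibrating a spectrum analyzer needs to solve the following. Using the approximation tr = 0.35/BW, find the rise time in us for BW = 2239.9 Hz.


Rise time from bandwidth relationship:
tr = 0.35 / BW
   = 0.35 / 2239.9
   = 0.0001562569758 s
   = 156.257 us

156.257 us


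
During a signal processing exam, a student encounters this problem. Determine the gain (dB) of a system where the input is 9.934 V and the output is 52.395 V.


Voltage gain in dB:
G = 20 * log10(Vout / Vin)
  = 20 * log10(52.395 / 9.934)
  = 20 * log10(5.27431)
  = 20 * 0.722166
  = 14.44 dB

14.44 dB


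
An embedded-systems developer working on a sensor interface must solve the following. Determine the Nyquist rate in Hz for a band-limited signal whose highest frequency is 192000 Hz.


The Nyquist rate is twice the maximum frequency component.
fs_min = 2 * fmax
      = 2 * 192000
      = 384000 Hz

384000


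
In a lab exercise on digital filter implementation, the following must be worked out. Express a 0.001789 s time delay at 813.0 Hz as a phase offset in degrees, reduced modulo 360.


Phase shift from frequency and time delay:
phi = 360 * f * t_delay
    = 360 * 813.0 * 0.001789
    = 523.6 degrees
    mod 360 = 163.6 degrees

163.6 degrees


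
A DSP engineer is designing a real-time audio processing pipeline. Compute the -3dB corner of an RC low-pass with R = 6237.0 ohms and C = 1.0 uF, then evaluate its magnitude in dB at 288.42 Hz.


Step 1 — cutoff frequency:
fc = 1 / (2*pi*R*C)
C = 1.0 uF = 1e-06 F
fc = 1 / (2*pi*6237.0*1e-06)
   = 25.5179 Hz

Step 2 — magnitude at f = 288.42 Hz:
|H(f)| = 1 / sqrt(1 + (f/fc)^2)
f/fc = 288.42 / 25.5179 = 11.302654
|H| = 1 / sqrt(1 + 127.749987) = 0.0881305
|H|_dB = 20*log10(0.0881305) = -21.1 dB

fc = 25.5179 Hz; |H(288.42 Hz)| = -21.1 dB


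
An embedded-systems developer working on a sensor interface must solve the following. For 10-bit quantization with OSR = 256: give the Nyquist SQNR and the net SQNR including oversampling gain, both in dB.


Step 1 — baseline SQNR at Nyquist:
SQNR_base = 6.02*N + 1.76
          = 6.02*10 + 1.76
          = 61.96 dB

Step 2 — oversampling processing gain:
G = 10*log10(OSR) = 10*log10(256) = 24.08 dB

Step 3 — total:
SQNR_total = 61.96 + 24.08 = 86.04 dB

Base SQNR = 61.96 dB; oversampled SQNR = 86.04 dB


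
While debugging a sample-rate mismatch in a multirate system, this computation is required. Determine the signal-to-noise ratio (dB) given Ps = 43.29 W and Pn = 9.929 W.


SNR in decibels:
SNR = 10 * log10(Ps / Pn)
    = 10 * log10(43.29 / 9.929)
    = 10 * log10(4.36)
    = 10 * 0.6395
    = 6.39 dB

6.39 dB


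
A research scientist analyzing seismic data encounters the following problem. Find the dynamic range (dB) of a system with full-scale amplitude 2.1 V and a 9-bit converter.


Dynamic range from full-scale to LSB:
V_min = V_max / 2^bits = 2.1 / 2^9
DR = 20 * log10(V_max / V_min)
   = 20 * log10(2^9)
   = 20 * 9 * log10(2)
   = 54.19 dB

54.19 dB


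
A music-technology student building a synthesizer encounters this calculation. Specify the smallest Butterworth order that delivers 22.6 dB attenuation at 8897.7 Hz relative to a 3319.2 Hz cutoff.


Butterworth filter order formula:
n = log10(10^(A/10) - 1) / (2 * log10(f_stop/f_pass))
10^(22.6/10) - 1 = 180.9701
f_stop/f_pass = 8897.7 / 3319.2 = 2.6807
n = 2.6359 -> ceil = 3

3


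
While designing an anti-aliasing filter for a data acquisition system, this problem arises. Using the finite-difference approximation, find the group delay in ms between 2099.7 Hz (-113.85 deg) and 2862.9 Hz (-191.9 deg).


Group delay from phase difference:
tau = -d(phi)/d(omega)
d(phi) = -78.05 deg = -1.362229 rad
d(omega) = 2*pi*(2862.9 - 2099.7) = 4795.327 rad/s
tau = -(-1.362229) / 4795.327
    = 0.2841 ms

0.2841 ms


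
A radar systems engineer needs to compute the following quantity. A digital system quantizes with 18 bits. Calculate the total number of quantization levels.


Number of quantization levels = 2^N
= 2^18
= 262144

262144


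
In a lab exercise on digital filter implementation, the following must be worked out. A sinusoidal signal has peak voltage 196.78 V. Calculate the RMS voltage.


RMS voltage for a sinusoidal waveform:
V_rms = V_peak / sqrt(2)
      = 196.78 / 1.414214
      = 139.144 V

139.144 V


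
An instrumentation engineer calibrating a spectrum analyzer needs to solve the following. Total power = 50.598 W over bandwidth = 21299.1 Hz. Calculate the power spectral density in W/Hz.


Power spectral density:
PSD = P / BW
    = 50.598 / 21299.1
    = 0.00237559 W/Hz

0.00237559 W/Hz


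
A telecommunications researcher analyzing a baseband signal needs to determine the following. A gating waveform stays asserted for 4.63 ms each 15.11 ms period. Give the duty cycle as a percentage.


Duty cycle as a percentage:
DC = (t_on / T) * 100
   = (4.63 / 15.11) * 100
   = 0.30642 * 100
   = 30.64 %

30.64 %


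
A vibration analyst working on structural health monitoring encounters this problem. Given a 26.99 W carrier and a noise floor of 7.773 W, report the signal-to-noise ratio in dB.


SNR in decibels:
SNR = 10 * log10(Ps / Pn)
    = 10 * log10(26.99 / 7.773)
    = 10 * log10(3.4723)
    = 10 * 0.5406
    = 5.41 dB

5.41 dB


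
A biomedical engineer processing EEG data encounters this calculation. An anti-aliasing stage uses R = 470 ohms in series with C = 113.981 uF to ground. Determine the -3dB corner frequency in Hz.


Cutoff frequency of a first-order RC filter:
fc = 1 / (2 * pi * R * C)
C = 113.981 uF = 0.000113981 F
fc = 1 / (2 * pi * 470 * 0.000113981)
   = 1 / 0.33659695991389
   = 2.970912 Hz

2.970912 Hz


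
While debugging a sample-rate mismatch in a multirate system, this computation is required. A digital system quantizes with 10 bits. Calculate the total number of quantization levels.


Number of quantization levels = 2^N
= 2^10
= 1024

1024


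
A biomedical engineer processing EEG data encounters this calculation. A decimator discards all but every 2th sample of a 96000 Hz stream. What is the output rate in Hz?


Decimation reduces the sample rate:
fs_out = fs_in / M
       = 96000 / 2
       = 48000.0 Hz

48000.0 Hz


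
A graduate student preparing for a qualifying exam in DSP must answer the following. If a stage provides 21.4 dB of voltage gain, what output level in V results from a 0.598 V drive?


Output voltage from dB gain:
V_out = V_in * 10^(gain_dB / 20)
      = 0.598 * 10^(21.4 / 20)
      = 0.598 * 11.748976
      = 7.0259 V

7.0259 V


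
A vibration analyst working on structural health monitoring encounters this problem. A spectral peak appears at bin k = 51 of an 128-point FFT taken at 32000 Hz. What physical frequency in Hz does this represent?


Frequency of DFT bin k:
f_k = k * fs / N
    = 51 * 32000 / 128
    = 1632000 / 128
    = 12750.0 Hz

12750.0 Hz


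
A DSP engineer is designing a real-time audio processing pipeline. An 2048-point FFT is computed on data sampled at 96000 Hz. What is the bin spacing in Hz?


DFT frequency resolution:
df = fs / N
   = 96000 / 2048
   = 46.875 Hz

46.875 Hz


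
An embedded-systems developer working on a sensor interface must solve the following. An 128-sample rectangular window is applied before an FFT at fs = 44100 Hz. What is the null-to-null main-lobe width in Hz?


Main lobe width for a rectangular window:
Width = 2 * fs / N
      = 2 * 44100 / 128
      = 88200 / 128
      = 689.062 Hz

689.062 Hz


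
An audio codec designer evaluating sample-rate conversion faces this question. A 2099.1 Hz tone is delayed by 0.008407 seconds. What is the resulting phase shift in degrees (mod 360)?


Phase shift from frequency and time delay:
phi = 360 * f * t_delay
    = 360 * 2099.1 * 0.008407
    = 6352.97 degrees
    mod 360 = 232.97 degrees

232.97 degrees


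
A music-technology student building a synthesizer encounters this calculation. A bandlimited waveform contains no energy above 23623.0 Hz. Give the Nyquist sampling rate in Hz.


The Nyquist rate is twice the maximum frequency component.
fs_min = 2 * fmax
      = 2 * 23623.0
      = 47246.0 Hz

47246.0


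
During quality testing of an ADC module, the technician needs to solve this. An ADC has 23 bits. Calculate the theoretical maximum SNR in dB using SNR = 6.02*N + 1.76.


Theoretical SNR for a full-scale sinusoid:
SNR = 6.02 * N + 1.76
    = 6.02 * 23 + 1.76
    = 138.46 + 1.76
    = 140.22 dB

140.22 dB


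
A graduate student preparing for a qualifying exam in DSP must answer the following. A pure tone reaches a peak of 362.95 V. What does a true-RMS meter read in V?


RMS voltage for a sinusoidal waveform:
V_rms = V_peak / sqrt(2)
      = 362.95 / 1.414214
      = 256.644 V

256.644 V


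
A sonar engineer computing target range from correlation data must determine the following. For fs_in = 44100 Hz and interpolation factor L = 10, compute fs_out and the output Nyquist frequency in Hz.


Step 1 — output sample rate after interpolation by L:
fs_out = L * fs_in = 10 * 44100 = 441000 Hz

Step 2 — Nyquist frequency of the output stream:
f_Nyq = fs_out / 2 = 441000 / 2 = 220500.0 Hz

fs_out = 441000 Hz; f_Nyquist = 220500.0 Hz


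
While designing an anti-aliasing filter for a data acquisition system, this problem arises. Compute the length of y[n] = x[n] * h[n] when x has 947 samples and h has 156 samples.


Linear convolution output length:
L = N + M - 1
  = 947 + 156 - 1
  = 1102 samples

1102


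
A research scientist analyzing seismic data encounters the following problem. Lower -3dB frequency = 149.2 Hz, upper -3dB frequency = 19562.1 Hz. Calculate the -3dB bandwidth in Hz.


Bandwidth is the difference of -3dB frequencies:
BW = f_high - f_low
   = 19562.1 - 149.2
   = 19412.9 Hz

19412.9 Hz


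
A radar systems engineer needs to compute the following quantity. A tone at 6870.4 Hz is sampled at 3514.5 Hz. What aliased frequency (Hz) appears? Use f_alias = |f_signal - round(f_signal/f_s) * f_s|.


Compute the nearest integer multiple of fs to the signal:
n = round(6870.4 / 3514.5) = 2
f_alias = |6870.4 - 2 * 3514.5|
        = |6870.4 - 7029.0|
        = 158.6 Hz

158.6


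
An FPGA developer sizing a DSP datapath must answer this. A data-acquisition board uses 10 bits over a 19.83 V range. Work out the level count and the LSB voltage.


Step 1 — number of quantization levels:
L = 2^N = 2^10 = 1024

Step 2 — LSB step size:
delta = Vfs / L
      = 19.83 / 1024
      = 0.01936523 V

Levels = 1024; step size = 0.01936523 V


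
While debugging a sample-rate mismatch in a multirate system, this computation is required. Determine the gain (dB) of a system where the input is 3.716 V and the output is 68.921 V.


Voltage gain in dB:
G = 20 * log10(Vout / Vin)
  = 20 * log10(68.921 / 3.716)
  = 20 * log10(18.547094)
  = 20 * 1.268276
  = 25.37 dB

25.37 dB


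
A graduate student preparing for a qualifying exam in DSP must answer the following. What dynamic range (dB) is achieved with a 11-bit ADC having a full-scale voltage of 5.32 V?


Dynamic range from full-scale to LSB:
V_min = V_max / 2^bits = 5.32 / 2^11
DR = 20 * log10(V_max / V_min)
   = 20 * log10(2^11)
   = 20 * 11 * log10(2)
   = 66.23 dB

66.23 dB


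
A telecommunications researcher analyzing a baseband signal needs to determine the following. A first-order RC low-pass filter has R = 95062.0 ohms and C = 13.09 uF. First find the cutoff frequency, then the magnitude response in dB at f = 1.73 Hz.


Step 1 — cutoff frequency:
fc = 1 / (2*pi*R*C)
C = 13.09 uF = 1.309e-05 F
fc = 1 / (2*pi*95062.0*1.309e-05)
   = 0.127901 Hz

Step 2 — magnitude at f = 1.73 Hz:
|H(f)| = 1 / sqrt(1 + (f/fc)^2)
f/fc = 1.73 / 0.127901 = 13.526087
|H| = 1 / sqrt(1 + 182.95503) = 0.07373
|H|_dB = 20*log10(0.07373) = -22.65 dB

fc = 0.127901 Hz; |H(1.73 Hz)| = -22.65 dB


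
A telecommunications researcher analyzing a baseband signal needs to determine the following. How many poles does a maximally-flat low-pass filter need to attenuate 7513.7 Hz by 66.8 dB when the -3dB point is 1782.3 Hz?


Butterworth filter order formula:
n = log10(10^(A/10) - 1) / (2 * log10(f_stop/f_pass))
10^(66.8/10) - 1 = 4786299.9232
f_stop/f_pass = 7513.7 / 1782.3 = 4.2157
n = 5.3451 -> ceil = 6

6


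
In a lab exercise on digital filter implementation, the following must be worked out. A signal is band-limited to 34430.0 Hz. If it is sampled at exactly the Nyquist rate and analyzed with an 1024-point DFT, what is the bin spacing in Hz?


Step 1 — Nyquist sampling rate:
fs = 2 * fmax = 2 * 34430.0 = 68860.0 Hz

Step 2 — DFT bin spacing:
df = fs / N = 68860.0 / 1024 = 67.2461 Hz

67.2461 Hz


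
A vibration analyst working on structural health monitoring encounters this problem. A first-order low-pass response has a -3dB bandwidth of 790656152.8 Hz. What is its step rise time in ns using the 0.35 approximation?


Rise time from bandwidth relationship:
tr = 0.35 / BW
   = 0.35 / 790656152.8
   = 4.426703046e-10 s
   = 0.4427 ns

0.4427 ns


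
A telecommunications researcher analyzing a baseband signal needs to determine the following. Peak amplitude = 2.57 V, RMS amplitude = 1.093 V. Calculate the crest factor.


Crest factor is the ratio of peak to RMS:
CF = V_peak / V_rms
   = 2.57 / 1.093
   = 2.3513

2.3513


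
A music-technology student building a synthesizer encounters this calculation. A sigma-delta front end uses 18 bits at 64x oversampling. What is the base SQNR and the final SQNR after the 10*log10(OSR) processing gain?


Step 1 — baseline SQNR at Nyquist:
SQNR_base = 6.02*N + 1.76
          = 6.02*18 + 1.76
          = 110.12 dB

Step 2 — oversampling processing gain:
G = 10*log10(OSR) = 10*log10(64) = 18.06 dB

Step 3 — total:
SQNR_total = 110.12 + 18.06 = 128.18 dB

Base SQNR = 110.12 dB; oversampled SQNR = 128.18 dB


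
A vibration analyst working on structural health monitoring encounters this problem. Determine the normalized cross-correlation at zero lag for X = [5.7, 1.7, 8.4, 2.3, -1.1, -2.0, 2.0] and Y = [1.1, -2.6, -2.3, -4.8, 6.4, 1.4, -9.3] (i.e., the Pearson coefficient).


Pearson correlation coefficient (population):
r = cov(X,Y) / (std(X) * std(Y))
Mean X = 2.4286, Mean Y = -1.4429
Cov(X,Y) = -4.631633
Std(X) = 3.362701, Std(Y) = 4.646614
r = -0.2964

-0.2964


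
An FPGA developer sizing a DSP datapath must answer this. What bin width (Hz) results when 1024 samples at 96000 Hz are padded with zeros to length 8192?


Frequency resolution after zero-padding:
N_padded = 1024 * 8 = 8192
df = fs / N_padded
   = 96000 / 8192
   = 11.7188 Hz

11.7188 Hz


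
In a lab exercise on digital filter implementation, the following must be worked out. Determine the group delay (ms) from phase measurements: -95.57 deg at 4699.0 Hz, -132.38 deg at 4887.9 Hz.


Group delay from phase difference:
tau = -d(phi)/d(omega)
d(phi) = -36.81 deg = -0.642456 rad
d(omega) = 2*pi*(4887.9 - 4699.0) = 1186.8937 rad/s
tau = -(-0.642456) / 1186.8937
    = 0.5413 ms

0.5413 ms


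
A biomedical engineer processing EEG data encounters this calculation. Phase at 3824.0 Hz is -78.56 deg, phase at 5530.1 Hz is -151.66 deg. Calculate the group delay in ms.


Group delay from phase difference:
tau = -d(phi)/d(omega)
d(phi) = -73.1 deg = -1.275836 rad
d(omega) = 2*pi*(5530.1 - 3824.0) = 10719.7425 rad/s
tau = -(-1.275836) / 10719.7425
    = 0.119 ms

0.119 ms


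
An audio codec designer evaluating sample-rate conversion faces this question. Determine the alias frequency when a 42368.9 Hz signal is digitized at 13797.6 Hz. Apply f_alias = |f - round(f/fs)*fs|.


Compute the nearest integer multiple of fs to the signal:
n = round(42368.9 / 13797.6) = 3
f_alias = |42368.9 - 3 * 13797.6|
        = |42368.9 - 41392.8|
        = 976.1 Hz

976.1


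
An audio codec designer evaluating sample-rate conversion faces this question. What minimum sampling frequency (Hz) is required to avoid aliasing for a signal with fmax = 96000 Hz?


The Nyquist rate is twice the maximum frequency component.
fs_min = 2 * fmax
      = 2 * 96000
      = 192000 Hz

192000


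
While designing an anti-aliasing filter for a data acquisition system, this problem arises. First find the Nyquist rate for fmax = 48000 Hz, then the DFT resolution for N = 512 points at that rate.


Step 1 — Nyquist sampling rate:
fs = 2 * fmax = 2 * 48000 = 96000 Hz

Step 2 — DFT bin spacing:
df = fs / N = 96000 / 512 = 187.5 Hz

187.5 Hz


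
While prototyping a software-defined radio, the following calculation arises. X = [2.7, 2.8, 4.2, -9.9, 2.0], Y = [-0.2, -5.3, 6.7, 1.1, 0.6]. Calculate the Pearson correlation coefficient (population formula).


Pearson correlation coefficient (population):
r = cov(X,Y) / (std(X) * std(Y))
Mean X = 0.36, Mean Y = 0.58
Cov(X,Y) = 0.4052
Std(X) = 5.179421, Std(Y) = 3.818586
r = 0.0205

0.0205


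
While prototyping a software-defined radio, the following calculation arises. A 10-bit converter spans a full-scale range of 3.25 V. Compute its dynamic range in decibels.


Dynamic range from full-scale to LSB:
V_min = V_max / 2^bits = 3.25 / 2^10
DR = 20 * log10(V_max / V_min)
   = 20 * log10(2^10)
   = 20 * 10 * log10(2)
   = 60.21 dB

60.21 dB


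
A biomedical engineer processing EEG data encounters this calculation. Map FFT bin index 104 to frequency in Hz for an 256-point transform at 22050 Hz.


Frequency of DFT bin k:
f_k = k * fs / N
    = 104 * 22050 / 256
    = 2293200 / 256
    = 8957.812 Hz

8957.812 Hz


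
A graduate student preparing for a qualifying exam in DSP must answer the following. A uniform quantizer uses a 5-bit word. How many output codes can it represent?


Number of quantization levels = 2^N
= 2^5
= 32

32


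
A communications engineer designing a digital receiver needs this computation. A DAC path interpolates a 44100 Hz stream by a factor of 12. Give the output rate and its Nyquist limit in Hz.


Step 1 — output sample rate after interpolation by L:
fs_out = L * fs_in = 12 * 44100 = 529200 Hz

Step 2 — Nyquist frequency of the output stream:
f_Nyq = fs_out / 2 = 529200 / 2 = 264600.0 Hz

fs_out = 529200 Hz; f_Nyquist = 264600.0 Hz


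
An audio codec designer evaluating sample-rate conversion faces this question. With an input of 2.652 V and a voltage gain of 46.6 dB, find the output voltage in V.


Output voltage from dB gain:
V_out = V_in * 10^(gain_dB / 20)
      = 2.652 * 10^(46.6 / 20)
      = 2.652 * 213.796209
      = 566.9875 V

566.9875 V


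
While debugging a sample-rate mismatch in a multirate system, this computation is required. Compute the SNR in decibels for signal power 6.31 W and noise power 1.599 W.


SNR in decibels:
SNR = 10 * log10(Ps / Pn)
    = 10 * log10(6.31 / 1.599)
    = 10 * log10(3.9462)
    = 10 * 0.5962
    = 5.96 dB

5.96 dB


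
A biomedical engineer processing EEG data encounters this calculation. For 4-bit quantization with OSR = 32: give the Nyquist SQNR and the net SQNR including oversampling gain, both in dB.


Step 1 — baseline SQNR at Nyquist:
SQNR_base = 6.02*N + 1.76
          = 6.02*4 + 1.76
          = 25.84 dB

Step 2 — oversampling processing gain:
G = 10*log10(OSR) = 10*log10(32) = 15.05 dB

Step 3 — total:
SQNR_total = 25.84 + 15.05 = 40.89 dB

Base SQNR = 25.84 dB; oversampled SQNR = 40.89 dB


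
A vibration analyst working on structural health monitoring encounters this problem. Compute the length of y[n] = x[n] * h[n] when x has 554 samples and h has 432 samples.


Linear convolution output length:
L = N + M - 1
  = 554 + 432 - 1
  = 985 samples

985


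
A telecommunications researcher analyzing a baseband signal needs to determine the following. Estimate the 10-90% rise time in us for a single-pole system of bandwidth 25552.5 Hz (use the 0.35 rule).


Rise time from bandwidth relationship:
tr = 0.35 / BW
   = 0.35 / 25552.5
   = 1.369728989e-05 s
   = 13.6973 us

13.6973 us


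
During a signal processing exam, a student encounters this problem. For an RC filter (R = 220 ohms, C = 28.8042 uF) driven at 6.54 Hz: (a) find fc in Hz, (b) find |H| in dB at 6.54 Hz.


Step 1 — cutoff frequency:
fc = 1 / (2*pi*R*C)
C = 28.8042 uF = 2.88042e-05 F
fc = 1 / (2*pi*220*2.88042e-05)
   = 25.1155 Hz

Step 2 — magnitude at f = 6.54 Hz:
|H(f)| = 1 / sqrt(1 + (f/fc)^2)
f/fc = 6.54 / 25.1155 = 0.260397
|H| = 1 / sqrt(1 + 0.067807) = 0.9677287
|H|_dB = 20*log10(0.9677287) = -0.28 dB

fc = 25.1155 Hz; |H(6.54 Hz)| = -0.28 dB
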